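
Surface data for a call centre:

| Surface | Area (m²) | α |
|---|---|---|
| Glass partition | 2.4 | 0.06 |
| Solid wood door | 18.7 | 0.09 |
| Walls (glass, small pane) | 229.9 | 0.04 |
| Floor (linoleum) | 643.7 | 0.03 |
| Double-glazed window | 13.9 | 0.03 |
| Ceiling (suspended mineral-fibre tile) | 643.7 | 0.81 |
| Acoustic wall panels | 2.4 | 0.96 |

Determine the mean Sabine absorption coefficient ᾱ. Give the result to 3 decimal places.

S = Σ Sᵢ = 2.4 + 18.7 + 229.9 + 643.7 + 13.9 + 643.7 + 2.4 = 1554.7 m².
Weighted sum Σ Sα = 554.452.
ᾱ = 554.452 / 1554.7 = 0.357.

0.357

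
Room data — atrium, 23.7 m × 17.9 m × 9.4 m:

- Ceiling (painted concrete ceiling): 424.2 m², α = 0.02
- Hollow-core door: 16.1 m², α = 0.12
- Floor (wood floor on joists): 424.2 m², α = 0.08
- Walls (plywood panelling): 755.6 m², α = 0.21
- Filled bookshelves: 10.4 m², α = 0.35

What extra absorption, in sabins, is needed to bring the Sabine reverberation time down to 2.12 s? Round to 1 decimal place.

96.2 sabins

Summing Sᵢαᵢ: 8.484 + 1.932 + 33.936 + 158.676 + 3.640 → A₁ = 206.668 sabins.
V = 3987.762 m³. Required absorption A₂ = 0.161 × 3987.762 / 2.12 = 302.844 sabins.
Additional absorption ΔA = 302.844 − 206.668 = 96.2 sabins.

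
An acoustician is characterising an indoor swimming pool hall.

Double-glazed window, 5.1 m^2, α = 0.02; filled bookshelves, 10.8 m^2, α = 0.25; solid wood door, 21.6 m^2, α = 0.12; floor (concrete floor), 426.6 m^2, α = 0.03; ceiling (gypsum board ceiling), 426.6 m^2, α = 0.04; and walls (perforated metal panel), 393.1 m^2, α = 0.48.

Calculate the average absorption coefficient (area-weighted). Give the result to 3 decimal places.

Total surface area S = 1283.8 m^2.
Σ(Sᵢαᵢ) = 5.1×0.02 + 10.8×0.25 + 21.6×0.12 + 426.6×0.03 + 426.6×0.04 + 393.1×0.48 = 223.944.
ᾱ = 223.944 / 1283.8 = 0.174.

0.174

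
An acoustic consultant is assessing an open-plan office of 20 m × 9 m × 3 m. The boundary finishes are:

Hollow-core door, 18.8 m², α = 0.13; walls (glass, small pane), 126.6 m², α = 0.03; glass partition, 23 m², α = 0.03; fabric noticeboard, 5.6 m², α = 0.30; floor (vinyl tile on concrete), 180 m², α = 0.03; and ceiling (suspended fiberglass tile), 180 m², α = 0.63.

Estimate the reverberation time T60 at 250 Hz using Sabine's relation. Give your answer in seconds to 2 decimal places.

0.68 sec

Summing Sᵢαᵢ: 2.444 + 3.798 + 0.690 + 1.680 + 5.400 + 113.400 → A = 127.412 sabins.
V = 20·9·3 = 540 m³.
Sabine: RT60 = 0.161 × 540 / 127.412 = 0.68 s.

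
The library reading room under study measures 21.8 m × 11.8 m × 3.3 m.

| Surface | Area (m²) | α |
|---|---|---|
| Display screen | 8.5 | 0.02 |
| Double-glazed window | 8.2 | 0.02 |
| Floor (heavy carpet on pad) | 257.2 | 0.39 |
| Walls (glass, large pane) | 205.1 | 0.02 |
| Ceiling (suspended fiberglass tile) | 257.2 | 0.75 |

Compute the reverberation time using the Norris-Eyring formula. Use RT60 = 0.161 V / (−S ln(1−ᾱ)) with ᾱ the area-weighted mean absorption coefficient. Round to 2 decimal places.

0.36 sec

S = Σ Sᵢ = 736.2 m².
Σ(Sᵢαᵢ) = 8.5·0.02 + 8.2·0.02 + 257.2·0.39 + 205.1·0.02 + 257.2·0.75 = 297.644.
Mean coefficient ᾱ = A/S = 0.4043.
Eyring denominator: −S ln(1−ᾱ) = 381.365.
V = 21.8 × 11.8 × 3.3 = 848.892 m³.
T = 0.161·V/[−S·ln(1−ᾱ)] = 0.161·848.892/381.365 = 0.36 s.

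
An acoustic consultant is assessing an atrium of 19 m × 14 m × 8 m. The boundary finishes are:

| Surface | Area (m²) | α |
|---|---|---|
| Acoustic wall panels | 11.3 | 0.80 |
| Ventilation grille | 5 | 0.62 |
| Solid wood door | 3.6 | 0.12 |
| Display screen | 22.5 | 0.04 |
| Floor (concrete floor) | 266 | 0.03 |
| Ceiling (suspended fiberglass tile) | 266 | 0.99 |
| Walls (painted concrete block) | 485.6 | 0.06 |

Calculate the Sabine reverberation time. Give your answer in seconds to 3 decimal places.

1.091 s

A = Σ Sᵢαᵢ = 11.3×0.80 + 5×0.62 + 3.6×0.12 + 22.5×0.04 + 266×0.03 + 266×0.99 + 485.6×0.06 = 313.928 sabins.
Room volume: 2128 m³.
T = 0.161 V/A = 0.161·2128/313.928 = 1.091 s.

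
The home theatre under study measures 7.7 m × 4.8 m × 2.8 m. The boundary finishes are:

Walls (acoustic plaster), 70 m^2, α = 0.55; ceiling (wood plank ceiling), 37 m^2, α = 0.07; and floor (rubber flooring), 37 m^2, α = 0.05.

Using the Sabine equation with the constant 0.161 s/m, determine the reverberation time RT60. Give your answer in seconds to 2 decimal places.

0.39 s

Total absorption A = 70·0.55 + 37·0.07 + 37·0.05
  = 38.500 + 2.590 + 1.850 = 42.940 m^2 sabins.
V = 7.7·4.8·2.8 = 103.488 m³.
T = 0.161 V/A = 0.161·103.488/42.940 = 0.39 s.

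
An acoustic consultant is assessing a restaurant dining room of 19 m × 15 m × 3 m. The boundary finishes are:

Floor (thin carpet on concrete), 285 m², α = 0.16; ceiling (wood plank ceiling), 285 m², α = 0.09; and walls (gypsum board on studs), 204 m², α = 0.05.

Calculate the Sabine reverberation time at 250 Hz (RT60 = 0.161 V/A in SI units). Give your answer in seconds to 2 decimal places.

Total absorption A = 285·0.16 + 285·0.09 + 204·0.05
  = 45.600 + 25.650 + 10.200 = 81.450 m² sabins.
V = 19·15·3 = 855 m³.
T = 0.161 V/A = 0.161·855/81.450 = 1.69 s.

1.69 seconds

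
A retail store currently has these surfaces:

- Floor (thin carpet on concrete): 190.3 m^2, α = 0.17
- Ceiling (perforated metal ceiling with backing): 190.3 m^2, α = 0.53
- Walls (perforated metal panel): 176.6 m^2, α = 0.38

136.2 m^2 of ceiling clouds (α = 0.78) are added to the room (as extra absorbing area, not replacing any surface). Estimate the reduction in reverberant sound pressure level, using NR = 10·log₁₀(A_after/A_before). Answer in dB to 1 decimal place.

Total absorption A_before = 190.3×0.17 + 190.3×0.53 + 176.6×0.38
  = 32.351 + 100.859 + 67.108 = 200.318 m^2 sabins.
Treatment contributes 136.2·0.78 = 106.236 sabins.
New total A_after = 306.554 sabins.
NR = 10·log₁₀(306.554/200.318) = 1.8 dB.

1.8 dB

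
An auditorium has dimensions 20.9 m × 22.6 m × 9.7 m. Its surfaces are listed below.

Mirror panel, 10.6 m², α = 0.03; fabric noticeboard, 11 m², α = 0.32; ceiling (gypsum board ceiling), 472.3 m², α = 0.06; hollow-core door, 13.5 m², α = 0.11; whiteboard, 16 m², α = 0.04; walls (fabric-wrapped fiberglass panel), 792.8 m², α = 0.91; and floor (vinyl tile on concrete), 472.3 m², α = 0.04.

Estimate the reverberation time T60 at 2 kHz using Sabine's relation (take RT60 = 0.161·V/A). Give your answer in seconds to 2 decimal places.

Summing Sᵢαᵢ: 0.318 + 3.520 + 28.338 + 1.485 + 0.640 + 721.448 + 18.892 → A = 774.641 sabins.
Volume V = 20.9 × 22.6 × 9.7 = 4581.698 m³.
T = 0.161 V/A = 0.161·4581.698/774.641 = 0.95 s.

0.95 s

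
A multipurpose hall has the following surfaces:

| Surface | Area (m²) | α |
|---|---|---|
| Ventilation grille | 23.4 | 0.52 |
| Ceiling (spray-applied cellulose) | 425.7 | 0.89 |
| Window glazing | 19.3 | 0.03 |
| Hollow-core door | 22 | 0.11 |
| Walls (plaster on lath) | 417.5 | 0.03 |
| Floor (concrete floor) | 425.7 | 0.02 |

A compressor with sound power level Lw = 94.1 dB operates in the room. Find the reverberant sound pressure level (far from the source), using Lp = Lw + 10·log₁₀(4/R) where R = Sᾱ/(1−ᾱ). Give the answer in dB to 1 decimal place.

A = 415.079 sabins; S = 1333.6 m².
ᾱ = 0.3112, so room constant R = A/(1−ᾱ) = 602.612 m².
Lp = Lw + 10 log₁₀(4/R) = 94.1 -21.78 = 72.3 dB.

72.3 dB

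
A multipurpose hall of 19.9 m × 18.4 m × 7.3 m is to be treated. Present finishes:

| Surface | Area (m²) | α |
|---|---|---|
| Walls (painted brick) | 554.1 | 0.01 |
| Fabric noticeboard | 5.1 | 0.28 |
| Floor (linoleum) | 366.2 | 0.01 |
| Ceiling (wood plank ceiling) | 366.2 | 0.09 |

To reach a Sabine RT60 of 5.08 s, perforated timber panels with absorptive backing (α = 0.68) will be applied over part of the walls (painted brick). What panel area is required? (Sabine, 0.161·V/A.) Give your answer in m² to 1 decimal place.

61.4

Summing Sᵢαᵢ: 5.541 + 1.428 + 3.662 + 32.958 → A₁ = 43.589 sabins.
V = 2672.968 m³. Target absorption A₂ = 0.161 × 2672.968 / 5.08 = 84.714 sabins.
ΔA needed = 84.714 − 43.589 = 41.125 sabins.
Net gain per m²: Δα = 0.68 − 0.01 = 0.67.
Panel area = 41.125 / 0.67 = 61.4 m².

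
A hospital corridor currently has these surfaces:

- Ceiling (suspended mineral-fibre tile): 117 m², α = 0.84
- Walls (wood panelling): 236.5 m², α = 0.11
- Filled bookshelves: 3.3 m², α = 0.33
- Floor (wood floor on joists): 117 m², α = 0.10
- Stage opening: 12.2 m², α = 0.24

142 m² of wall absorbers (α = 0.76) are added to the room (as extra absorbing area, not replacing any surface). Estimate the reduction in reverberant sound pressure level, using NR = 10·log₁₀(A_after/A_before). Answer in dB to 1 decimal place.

2.5 dB

Summing Sᵢαᵢ: 98.280 + 26.015 + 1.089 + 11.700 + 2.928 → A_before = 140.012 sabins.
Treatment contributes 142·0.76 = 107.920 sabins.
A_after = 140.012 + 107.920 = 247.932 sabins.
NR = 10·log₁₀(247.932/140.012) = 2.5 dB.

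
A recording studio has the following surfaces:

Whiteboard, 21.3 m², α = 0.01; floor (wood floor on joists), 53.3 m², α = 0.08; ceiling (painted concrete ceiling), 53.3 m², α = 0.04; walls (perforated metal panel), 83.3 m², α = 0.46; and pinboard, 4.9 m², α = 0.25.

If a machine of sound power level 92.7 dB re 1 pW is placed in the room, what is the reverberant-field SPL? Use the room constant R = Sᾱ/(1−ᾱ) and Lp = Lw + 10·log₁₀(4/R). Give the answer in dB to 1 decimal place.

81.0 dB

A = 46.152 sabins; S = 216.1 m².
ᾱ = 46.152/216.1 = 0.2136; R = Sᾱ/(1−ᾱ) = 46.152/(1−0.2136) = 58.688 m².
Lp = 92.7 + 10·log₁₀(4/58.688) = 92.7 + (-11.66) = 81.0 dB.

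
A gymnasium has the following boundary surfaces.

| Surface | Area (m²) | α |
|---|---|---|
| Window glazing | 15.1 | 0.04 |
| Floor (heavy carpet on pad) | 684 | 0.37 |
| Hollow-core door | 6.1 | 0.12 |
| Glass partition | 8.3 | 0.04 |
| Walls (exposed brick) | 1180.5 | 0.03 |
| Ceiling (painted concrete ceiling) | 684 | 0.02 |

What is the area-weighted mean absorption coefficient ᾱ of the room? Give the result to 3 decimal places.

0.118

S = Σ Sᵢ = 15.1 + 684 + 6.1 + 8.3 + 1180.5 + 684 = 2578.0 m².
Weighted sum Σ Sα = 303.843.
ᾱ = 303.843 / 2578.0 = 0.118.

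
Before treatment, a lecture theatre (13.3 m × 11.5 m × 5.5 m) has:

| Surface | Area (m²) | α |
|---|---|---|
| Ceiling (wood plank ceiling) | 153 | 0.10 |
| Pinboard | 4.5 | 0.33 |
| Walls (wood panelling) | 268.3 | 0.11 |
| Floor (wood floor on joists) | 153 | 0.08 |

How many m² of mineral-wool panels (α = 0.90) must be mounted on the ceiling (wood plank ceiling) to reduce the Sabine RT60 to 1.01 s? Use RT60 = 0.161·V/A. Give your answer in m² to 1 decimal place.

94.4

Summing Sᵢαᵢ: 15.300 + 1.485 + 29.513 + 12.240 → A₁ = 58.538 sabins.
Required A₂ = 0.161·841.225/1.01 = 134.096 sabins.
ΔA needed = 134.096 − 58.538 = 75.558 sabins.
Each m² of panel replacing the ceiling (wood plank ceiling) adds (0.90 − 0.10) = 0.80 sabins.
Panel area = 75.558 / 0.80 = 94.4 m².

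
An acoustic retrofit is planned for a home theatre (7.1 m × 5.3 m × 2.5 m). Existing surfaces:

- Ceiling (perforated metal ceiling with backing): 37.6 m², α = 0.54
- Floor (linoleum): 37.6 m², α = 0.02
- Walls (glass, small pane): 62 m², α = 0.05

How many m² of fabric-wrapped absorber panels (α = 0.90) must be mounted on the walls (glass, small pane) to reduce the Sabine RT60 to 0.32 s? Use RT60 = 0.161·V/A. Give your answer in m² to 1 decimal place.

27.3

Summing Sᵢαᵢ: 20.304 + 0.752 + 3.100 → A₁ = 24.156 sabins.
Required A₂ = 0.161·94.075/0.32 = 47.331 sabins.
ΔA needed = 47.331 − 24.156 = 23.175 sabins.
Each m² of panel replacing the walls (glass, small pane) adds (0.90 − 0.05) = 0.85 sabins.
Area = ΔA/Δα = 23.175/0.85 = 27.3 m².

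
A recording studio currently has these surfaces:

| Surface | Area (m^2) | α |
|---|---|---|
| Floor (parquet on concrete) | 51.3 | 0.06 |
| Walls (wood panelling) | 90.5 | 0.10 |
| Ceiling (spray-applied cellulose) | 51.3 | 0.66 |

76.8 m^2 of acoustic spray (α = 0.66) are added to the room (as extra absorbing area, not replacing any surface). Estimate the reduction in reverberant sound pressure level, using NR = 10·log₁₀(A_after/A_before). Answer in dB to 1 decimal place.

3.2 dB

Summing Sᵢαᵢ: 3.078 + 9.050 + 33.858 → A_before = 45.986 sabins.
Added absorption = 76.8 × 0.66 = 50.688 sabins.
New total A_after = 96.674 sabins.
Reduction = 10 log₁₀(A_after/A_before) = 10 log₁₀(2.1022) = 3.2 dB.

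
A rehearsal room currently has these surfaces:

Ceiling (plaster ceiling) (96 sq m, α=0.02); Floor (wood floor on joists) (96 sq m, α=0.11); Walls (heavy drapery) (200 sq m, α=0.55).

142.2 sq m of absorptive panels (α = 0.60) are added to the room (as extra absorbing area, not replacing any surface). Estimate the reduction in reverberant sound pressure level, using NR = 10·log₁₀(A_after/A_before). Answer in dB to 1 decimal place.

Total absorption A_before = 96*0.02 + 96*0.11 + 200*0.55
  = 1.920 + 10.560 + 110.000 = 122.480 sq m sabins.
Treatment contributes 142.2·0.60 = 85.320 sabins.
New total A_after = 207.800 sabins.
NR = 10·log₁₀(207.800/122.480) = 2.3 dB.

2.3 dB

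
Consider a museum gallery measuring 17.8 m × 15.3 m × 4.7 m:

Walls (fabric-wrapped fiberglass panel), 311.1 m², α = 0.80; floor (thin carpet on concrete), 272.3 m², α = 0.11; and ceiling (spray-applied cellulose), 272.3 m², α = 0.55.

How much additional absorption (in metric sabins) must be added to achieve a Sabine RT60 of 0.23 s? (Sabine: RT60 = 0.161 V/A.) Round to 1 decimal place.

Total absorption A₁ = 311.1*0.80 + 272.3*0.11 + 272.3*0.55
  = 248.880 + 29.953 + 149.765 = 428.598 m² sabins.
V = 1279.998 m³. Required absorption A₂ = 0.161 × 1279.998 / 0.23 = 895.999 sabins.
ΔA = A₂ − A₁ = 895.999 − 428.598 = 467.4 sabins.

467.4 sabins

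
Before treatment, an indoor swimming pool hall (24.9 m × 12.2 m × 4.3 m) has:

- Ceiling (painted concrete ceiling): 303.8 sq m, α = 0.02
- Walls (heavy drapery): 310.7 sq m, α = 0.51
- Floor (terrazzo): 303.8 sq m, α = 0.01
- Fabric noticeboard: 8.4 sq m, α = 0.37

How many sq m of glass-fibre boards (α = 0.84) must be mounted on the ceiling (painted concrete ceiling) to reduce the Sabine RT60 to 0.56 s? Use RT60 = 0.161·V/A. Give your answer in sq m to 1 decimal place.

Equivalent absorption area: A₁ = 303.8*0.02 + 310.7*0.51 + 303.8*0.01 + 8.4*0.37 = 170.679 sq m.
V = 1306.254 m³. Target absorption A₂ = 0.161 × 1306.254 / 0.56 = 375.548 sabins.
Absorption to add: 375.548 − 170.679 = 204.869 sabins.
Net gain per sq m: Δα = 0.84 − 0.02 = 0.82.
Area = ΔA/Δα = 204.869/0.82 = 249.8 sq m.

249.8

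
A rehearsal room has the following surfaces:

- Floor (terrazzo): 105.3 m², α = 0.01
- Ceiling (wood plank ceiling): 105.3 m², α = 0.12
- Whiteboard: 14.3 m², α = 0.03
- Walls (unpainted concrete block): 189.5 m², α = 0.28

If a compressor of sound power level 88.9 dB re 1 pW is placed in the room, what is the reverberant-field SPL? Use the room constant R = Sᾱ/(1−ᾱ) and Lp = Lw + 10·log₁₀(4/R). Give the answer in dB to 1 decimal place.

75.9 dB

A = 67.178 sabins; S = 414.4 m².
ᾱ = 67.178/414.4 = 0.1621; R = Sᾱ/(1−ᾱ) = 67.178/(1−0.1621) = 80.174 m².
Lp = 88.9 + 10·log₁₀(4/80.174) = 88.9 + (-13.02) = 75.9 dB.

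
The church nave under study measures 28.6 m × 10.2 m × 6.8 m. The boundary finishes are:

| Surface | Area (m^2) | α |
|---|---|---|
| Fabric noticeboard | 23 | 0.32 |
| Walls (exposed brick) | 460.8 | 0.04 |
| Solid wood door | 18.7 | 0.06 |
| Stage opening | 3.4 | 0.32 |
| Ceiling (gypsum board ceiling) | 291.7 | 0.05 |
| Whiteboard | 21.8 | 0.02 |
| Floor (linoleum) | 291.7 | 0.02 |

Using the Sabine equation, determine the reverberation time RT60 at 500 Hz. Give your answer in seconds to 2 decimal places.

Equivalent absorption area: A = 23×0.32 + 460.8×0.04 + 18.7×0.06 + 3.4×0.32 + 291.7×0.05 + 21.8×0.02 + 291.7×0.02 = 48.857 m^2.
V = 28.6·10.2·6.8 = 1983.696 m³.
T = 0.161 V/A = 0.161·1983.696/48.857 = 6.54 s.

6.54 s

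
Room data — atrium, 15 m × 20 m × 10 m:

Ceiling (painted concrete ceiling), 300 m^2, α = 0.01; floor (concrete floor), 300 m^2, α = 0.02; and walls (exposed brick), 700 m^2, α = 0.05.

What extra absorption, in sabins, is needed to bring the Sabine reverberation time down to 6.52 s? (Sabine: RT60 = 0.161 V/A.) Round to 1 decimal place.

30.1 sabins

A₁ = Σ Sᵢαᵢ = 300×0.01 + 300×0.02 + 700×0.05 = 44.000 sabins.
Target A₂ = 0.161·3000/6.52 = 74.080 sabins (V = 3000 m³).
Shortfall: 74.080 − 44.000 = 30.1 sabins.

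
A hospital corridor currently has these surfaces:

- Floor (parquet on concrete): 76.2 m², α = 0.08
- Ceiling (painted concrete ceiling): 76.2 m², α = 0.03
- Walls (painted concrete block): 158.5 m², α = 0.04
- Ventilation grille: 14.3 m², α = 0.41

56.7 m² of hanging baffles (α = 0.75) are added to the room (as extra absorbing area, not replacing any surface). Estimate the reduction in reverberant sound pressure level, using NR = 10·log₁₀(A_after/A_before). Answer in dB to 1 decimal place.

4.9 dB

A_before = Σ Sᵢαᵢ = 76.2*0.08 + 76.2*0.03 + 158.5*0.04 + 14.3*0.41 = 20.585 sabins.
Added absorption = 56.7 × 0.75 = 42.525 sabins.
A_after = 20.585 + 42.525 = 63.110 sabins.
Reduction = 10 log₁₀(A_after/A_before) = 10 log₁₀(3.0658) = 4.9 dB.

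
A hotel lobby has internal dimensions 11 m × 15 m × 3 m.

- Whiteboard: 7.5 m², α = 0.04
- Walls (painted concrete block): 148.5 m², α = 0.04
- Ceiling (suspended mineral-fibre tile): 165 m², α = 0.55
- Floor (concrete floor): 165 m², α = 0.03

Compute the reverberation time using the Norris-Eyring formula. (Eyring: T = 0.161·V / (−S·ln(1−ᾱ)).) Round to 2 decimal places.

S = Σ Sᵢ = 486.0 m².
Absorption A = 7.5×0.04 + 148.5×0.04 + 165×0.55 + 165×0.03 = 101.940 sabins.
ᾱ = 101.940 / 486.0 = 0.2098.
Eyring denominator: −S ln(1−ᾱ) = 114.438.
V = 11 × 15 × 3 = 495 m³.
RT60 = 0.161 × 495 / 114.438 = 0.70 s.

0.70 seconds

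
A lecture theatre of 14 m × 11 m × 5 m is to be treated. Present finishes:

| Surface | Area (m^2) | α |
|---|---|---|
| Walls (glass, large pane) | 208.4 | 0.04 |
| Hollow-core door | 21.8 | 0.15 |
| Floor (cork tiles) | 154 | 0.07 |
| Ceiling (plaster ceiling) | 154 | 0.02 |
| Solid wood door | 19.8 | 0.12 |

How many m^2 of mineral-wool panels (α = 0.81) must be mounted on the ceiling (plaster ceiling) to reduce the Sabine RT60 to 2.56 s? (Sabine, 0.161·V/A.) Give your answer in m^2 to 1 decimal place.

26.1

Summing Sᵢαᵢ: 8.336 + 3.270 + 10.780 + 3.080 + 2.376 → A₁ = 27.842 sabins.
V = 770 m³. Target absorption A₂ = 0.161 × 770 / 2.56 = 48.426 sabins.
ΔA needed = 48.426 − 27.842 = 20.584 sabins.
Net gain per m^2: Δα = 0.81 − 0.02 = 0.79.
Area = ΔA/Δα = 20.584/0.79 = 26.1 m^2.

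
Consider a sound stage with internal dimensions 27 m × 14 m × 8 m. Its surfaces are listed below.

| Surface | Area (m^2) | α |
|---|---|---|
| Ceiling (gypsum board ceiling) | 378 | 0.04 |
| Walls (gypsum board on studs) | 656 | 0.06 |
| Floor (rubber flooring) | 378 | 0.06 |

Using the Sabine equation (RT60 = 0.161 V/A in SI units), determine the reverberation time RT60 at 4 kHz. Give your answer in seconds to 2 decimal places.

Total absorption A = 378·0.04 + 656·0.06 + 378·0.06
  = 15.120 + 39.360 + 22.680 = 77.160 m^2 sabins.
Room volume: 3024 m³.
T = 0.161 V/A = 0.161·3024/77.160 = 6.31 s.

6.31 s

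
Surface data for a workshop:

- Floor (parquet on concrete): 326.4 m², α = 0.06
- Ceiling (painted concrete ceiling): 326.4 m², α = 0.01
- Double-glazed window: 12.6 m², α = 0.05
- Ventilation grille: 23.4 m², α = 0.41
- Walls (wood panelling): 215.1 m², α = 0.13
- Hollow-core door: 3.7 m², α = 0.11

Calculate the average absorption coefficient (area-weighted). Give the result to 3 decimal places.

0.068

S = Σ Sᵢ = 326.4 + 326.4 + 12.6 + 23.4 + 215.1 + 3.7 = 907.6 m².
A = 326.4*0.06 + 326.4*0.01 + 12.6*0.05 + 23.4*0.41 + 215.1*0.13 + 3.7*0.11 = 61.442 sabins.
ᾱ = 61.442 / 907.6 = 0.068.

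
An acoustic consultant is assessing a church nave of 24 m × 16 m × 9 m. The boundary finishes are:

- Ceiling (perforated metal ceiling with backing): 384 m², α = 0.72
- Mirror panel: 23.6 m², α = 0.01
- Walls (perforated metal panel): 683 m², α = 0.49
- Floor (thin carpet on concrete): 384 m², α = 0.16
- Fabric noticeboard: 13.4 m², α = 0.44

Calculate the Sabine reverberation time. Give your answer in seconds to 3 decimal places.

Summing Sᵢαᵢ: 276.480 + 0.236 + 334.670 + 61.440 + 5.896 → A = 678.722 sabins.
V = 24·16·9 = 3456 m³.
Sabine: RT60 = 0.161 × 3456 / 678.722 = 0.820 s.

0.820 s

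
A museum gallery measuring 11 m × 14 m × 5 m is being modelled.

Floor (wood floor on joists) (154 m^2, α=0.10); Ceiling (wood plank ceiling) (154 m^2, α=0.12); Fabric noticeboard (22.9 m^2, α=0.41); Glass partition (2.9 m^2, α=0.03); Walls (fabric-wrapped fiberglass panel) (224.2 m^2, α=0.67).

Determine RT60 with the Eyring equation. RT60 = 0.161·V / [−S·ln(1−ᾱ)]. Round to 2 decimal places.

S = Σ Sᵢ = 558.0 m^2.
Σ(Sᵢαᵢ) = 154·0.10 + 154·0.12 + 22.9·0.41 + 2.9·0.03 + 224.2·0.67 = 193.570.
ᾱ = 193.570 / 558.0 = 0.3469.
−S·ln(1−ᾱ) = −558.0 × ln(1 − 0.3469) = 237.722.
V = 11 × 14 × 5 = 770 m³.
T = 0.161·V/[−S·ln(1−ᾱ)] = 0.161·770/237.722 = 0.52 s.

0.52 seconds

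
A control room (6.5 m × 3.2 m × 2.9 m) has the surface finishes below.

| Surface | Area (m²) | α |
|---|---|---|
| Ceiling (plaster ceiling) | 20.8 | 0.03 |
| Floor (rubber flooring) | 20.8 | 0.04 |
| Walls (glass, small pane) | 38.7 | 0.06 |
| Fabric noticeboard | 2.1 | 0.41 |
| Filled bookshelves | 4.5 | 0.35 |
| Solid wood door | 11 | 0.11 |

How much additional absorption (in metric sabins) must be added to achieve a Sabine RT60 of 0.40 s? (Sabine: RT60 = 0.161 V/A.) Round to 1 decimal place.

Equivalent absorption area: A₁ = 20.8·0.03 + 20.8·0.04 + 38.7·0.06 + 2.1·0.41 + 4.5·0.35 + 11·0.11 = 7.424 m².
Target A₂ = 0.161·60.32/0.40 = 24.279 sabins (V = 60.32 m³).
Additional absorption ΔA = 24.279 − 7.424 = 16.9 sabins.

16.9 sabins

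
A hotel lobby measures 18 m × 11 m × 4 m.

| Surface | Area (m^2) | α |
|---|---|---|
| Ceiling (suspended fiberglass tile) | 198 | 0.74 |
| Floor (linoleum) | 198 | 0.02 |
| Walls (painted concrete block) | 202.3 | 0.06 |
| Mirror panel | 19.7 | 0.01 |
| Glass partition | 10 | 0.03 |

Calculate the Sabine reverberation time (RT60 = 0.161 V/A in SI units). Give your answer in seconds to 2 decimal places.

A = Σ Sᵢαᵢ = 198·0.74 + 198·0.02 + 202.3·0.06 + 19.7·0.01 + 10·0.03 = 163.115 sabins.
Volume V = 18 × 11 × 4 = 792 m³.
RT60 = 0.161 · V / A = 0.161 × 792 / 163.115 = 0.78 s.

0.78 sec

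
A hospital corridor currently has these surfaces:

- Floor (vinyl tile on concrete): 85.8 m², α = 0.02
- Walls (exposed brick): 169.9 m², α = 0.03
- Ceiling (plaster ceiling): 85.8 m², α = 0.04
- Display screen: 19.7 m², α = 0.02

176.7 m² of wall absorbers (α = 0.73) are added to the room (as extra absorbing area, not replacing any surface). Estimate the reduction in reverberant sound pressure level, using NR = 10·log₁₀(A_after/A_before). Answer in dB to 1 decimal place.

11.2 dB

Equivalent absorption area: A_before = 85.8*0.02 + 169.9*0.03 + 85.8*0.04 + 19.7*0.02 = 10.639 m².
Treatment contributes 176.7·0.73 = 128.991 sabins.
New total A_after = 139.630 sabins.
Reduction = 10 log₁₀(A_after/A_before) = 10 log₁₀(13.1244) = 11.2 dB.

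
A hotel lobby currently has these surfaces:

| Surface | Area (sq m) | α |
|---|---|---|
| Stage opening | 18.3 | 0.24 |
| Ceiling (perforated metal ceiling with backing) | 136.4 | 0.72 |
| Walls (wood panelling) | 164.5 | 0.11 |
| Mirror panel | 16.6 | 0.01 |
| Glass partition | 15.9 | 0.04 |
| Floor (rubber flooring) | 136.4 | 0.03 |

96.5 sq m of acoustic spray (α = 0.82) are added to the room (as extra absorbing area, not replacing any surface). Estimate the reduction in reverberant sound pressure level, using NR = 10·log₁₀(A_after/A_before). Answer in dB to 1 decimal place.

2.1 dB

Summing Sᵢαᵢ: 4.392 + 98.208 + 18.095 + 0.166 + 0.636 + 4.092 → A_before = 125.589 sabins.
Added absorption = 96.5 × 0.82 = 79.130 sabins.
A_after = 125.589 + 79.130 = 204.719 sabins.
Reduction = 10 log₁₀(A_after/A_before) = 10 log₁₀(1.6301) = 2.1 dB.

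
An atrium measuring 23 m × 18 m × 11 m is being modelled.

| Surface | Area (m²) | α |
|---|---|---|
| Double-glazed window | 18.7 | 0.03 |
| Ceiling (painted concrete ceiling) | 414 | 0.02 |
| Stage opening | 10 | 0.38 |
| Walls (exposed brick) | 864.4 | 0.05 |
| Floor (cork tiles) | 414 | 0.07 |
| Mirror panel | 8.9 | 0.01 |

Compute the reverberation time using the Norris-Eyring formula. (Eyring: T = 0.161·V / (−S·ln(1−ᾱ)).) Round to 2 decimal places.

S = Σ Sᵢ = 1730.0 m².
Σ(Sᵢαᵢ) = 18.7×0.03 + 414×0.02 + 10×0.38 + 864.4×0.05 + 414×0.07 + 8.9×0.01 = 84.930.
ᾱ = 84.930 / 1730.0 = 0.0491.
Eyring denominator: −S ln(1−ᾱ) = 87.099.
V = 23 × 18 × 11 = 4554 m³.
T = 0.161·V/[−S·ln(1−ᾱ)] = 0.161·4554/87.099 = 8.42 s.

8.42 seconds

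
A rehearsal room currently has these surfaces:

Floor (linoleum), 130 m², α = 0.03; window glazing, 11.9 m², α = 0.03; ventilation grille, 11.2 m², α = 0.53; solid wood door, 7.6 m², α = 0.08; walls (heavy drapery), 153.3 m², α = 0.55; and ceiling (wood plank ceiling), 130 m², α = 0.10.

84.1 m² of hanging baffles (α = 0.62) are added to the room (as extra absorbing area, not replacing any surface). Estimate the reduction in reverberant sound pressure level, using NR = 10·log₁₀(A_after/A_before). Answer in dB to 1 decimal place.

1.7 dB

A_before = Σ Sᵢαᵢ = 130·0.03 + 11.9·0.03 + 11.2·0.53 + 7.6·0.08 + 153.3·0.55 + 130·0.10 = 108.116 sabins.
Treatment contributes 84.1·0.62 = 52.142 sabins.
A_after = 108.116 + 52.142 = 160.258 sabins.
NR = 10·log₁₀(160.258/108.116) = 1.7 dB.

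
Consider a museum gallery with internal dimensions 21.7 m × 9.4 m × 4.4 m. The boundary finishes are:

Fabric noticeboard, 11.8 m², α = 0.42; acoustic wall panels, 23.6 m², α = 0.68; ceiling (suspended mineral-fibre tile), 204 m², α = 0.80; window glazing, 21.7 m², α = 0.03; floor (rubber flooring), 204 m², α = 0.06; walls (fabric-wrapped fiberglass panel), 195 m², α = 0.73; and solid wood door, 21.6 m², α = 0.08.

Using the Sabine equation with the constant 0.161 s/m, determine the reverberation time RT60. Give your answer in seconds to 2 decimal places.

0.42 sec

Summing Sᵢαᵢ: 4.956 + 16.048 + 163.200 + 0.651 + 12.240 + 142.350 + 1.728 → A = 341.173 sabins.
Volume V = 21.7 × 9.4 × 4.4 = 897.512 m³.
Sabine: RT60 = 0.161 × 897.512 / 341.173 = 0.42 s.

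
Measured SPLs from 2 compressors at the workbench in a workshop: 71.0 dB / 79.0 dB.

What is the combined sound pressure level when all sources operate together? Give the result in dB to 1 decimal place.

Σ 10^(Lᵢ/10) = 9.202e+07.
Combined level = 10 log₁₀(9.202e+07) = 79.6 dB.

79.6 dB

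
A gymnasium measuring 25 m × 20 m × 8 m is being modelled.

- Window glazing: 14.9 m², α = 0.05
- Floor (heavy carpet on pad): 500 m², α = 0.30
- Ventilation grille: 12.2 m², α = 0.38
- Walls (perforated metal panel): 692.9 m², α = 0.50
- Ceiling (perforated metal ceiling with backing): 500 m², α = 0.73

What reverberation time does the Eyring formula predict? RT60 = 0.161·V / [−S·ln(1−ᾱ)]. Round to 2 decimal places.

Total surface area S = 14.9 + 500 + 12.2 + 692.9 + 500 = 1720.0 m².
Σ(Sᵢαᵢ) = 14.9×0.05 + 500×0.30 + 12.2×0.38 + 692.9×0.50 + 500×0.73 = 866.831.
Mean coefficient ᾱ = A/S = 0.5040.
−S·ln(1−ᾱ) = −1720.0 × ln(1 − 0.5040) = 1206.028.
V = 25 × 20 × 8 = 4000 m³.
RT60 = 0.161 × 4000 / 1206.028 = 0.53 s.

0.53 seconds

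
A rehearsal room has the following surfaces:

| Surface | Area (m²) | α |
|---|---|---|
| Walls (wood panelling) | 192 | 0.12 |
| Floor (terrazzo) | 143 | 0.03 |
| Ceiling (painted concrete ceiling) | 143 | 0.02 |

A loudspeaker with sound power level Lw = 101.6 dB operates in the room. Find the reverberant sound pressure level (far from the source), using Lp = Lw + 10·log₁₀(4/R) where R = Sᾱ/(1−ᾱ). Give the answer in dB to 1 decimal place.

A = 30.190 sabins; S = 478.0 m².
ᾱ = 0.0632, so room constant R = A/(1−ᾱ) = 32.227 m².
Lp = 101.6 + 10·log₁₀(4/32.227) = 101.6 + (-9.06) = 92.5 dB.

92.5 dB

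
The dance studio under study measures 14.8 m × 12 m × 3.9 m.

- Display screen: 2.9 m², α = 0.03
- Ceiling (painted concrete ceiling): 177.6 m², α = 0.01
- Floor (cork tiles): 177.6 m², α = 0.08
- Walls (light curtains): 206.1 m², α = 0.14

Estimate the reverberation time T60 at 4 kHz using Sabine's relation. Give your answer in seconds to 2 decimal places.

A = Σ Sᵢαᵢ = 2.9×0.03 + 177.6×0.01 + 177.6×0.08 + 206.1×0.14 = 44.925 sabins.
Room volume: 692.64 m³.
T = 0.161 V/A = 0.161·692.64/44.925 = 2.48 s.

2.48 seconds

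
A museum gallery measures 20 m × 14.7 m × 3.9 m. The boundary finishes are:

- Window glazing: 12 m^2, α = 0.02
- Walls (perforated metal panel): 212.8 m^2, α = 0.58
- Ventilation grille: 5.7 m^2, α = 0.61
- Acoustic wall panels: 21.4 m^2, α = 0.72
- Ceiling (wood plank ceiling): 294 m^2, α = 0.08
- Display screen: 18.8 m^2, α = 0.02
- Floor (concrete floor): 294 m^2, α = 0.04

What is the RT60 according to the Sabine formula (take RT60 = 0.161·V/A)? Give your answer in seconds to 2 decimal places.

1.04 s

Total absorption A = 12·0.02 + 212.8·0.58 + 5.7·0.61 + 21.4·0.72 + 294·0.08 + 18.8·0.02 + 294·0.04
  = 0.240 + 123.424 + 3.477 + 15.408 + 23.520 + 0.376 + 11.760 = 178.205 m^2 sabins.
Volume V = 20 × 14.7 × 3.9 = 1146.6 m³.
T = 0.161 V/A = 0.161·1146.6/178.205 = 1.04 s.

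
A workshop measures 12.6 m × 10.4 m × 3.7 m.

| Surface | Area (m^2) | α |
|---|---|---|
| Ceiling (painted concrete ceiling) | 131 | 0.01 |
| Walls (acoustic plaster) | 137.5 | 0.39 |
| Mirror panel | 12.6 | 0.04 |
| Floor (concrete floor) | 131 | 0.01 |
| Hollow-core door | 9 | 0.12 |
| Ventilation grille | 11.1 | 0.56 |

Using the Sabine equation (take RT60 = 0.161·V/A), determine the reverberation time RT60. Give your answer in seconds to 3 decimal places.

A = Σ Sᵢαᵢ = 131*0.01 + 137.5*0.39 + 12.6*0.04 + 131*0.01 + 9*0.12 + 11.1*0.56 = 64.045 sabins.
V = 12.6·10.4·3.7 = 484.848 m³.
Sabine: RT60 = 0.161 × 484.848 / 64.045 = 1.219 s.

1.219 sec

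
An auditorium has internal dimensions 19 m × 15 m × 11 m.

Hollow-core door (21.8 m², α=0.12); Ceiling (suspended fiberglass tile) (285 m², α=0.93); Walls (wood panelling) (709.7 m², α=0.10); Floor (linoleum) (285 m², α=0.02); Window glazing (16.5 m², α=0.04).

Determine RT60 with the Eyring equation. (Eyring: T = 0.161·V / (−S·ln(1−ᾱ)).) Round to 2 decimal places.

1.26 sec

Total surface area S = 21.8 + 285 + 709.7 + 285 + 16.5 = 1318.0 m².
Absorption A = 21.8×0.12 + 285×0.93 + 709.7×0.10 + 285×0.02 + 16.5×0.04 = 344.996 sabins.
ᾱ = 344.996 / 1318.0 = 0.2618.
−S·ln(1−ᾱ) = −1318.0 × ln(1 − 0.2618) = 400.066.
V = 19 × 15 × 11 = 3135 m³.
RT60 = 0.161 × 3135 / 400.066 = 1.26 s.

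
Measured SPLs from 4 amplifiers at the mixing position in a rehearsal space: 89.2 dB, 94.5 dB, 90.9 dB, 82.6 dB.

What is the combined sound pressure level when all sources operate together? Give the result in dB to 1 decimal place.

Sum in the linear (power) domain: Σ 10^(Lᵢ/10) = 10^(89.2/10) + 10^(94.5/10) + 10^(90.9/10) + 10^(82.6/10) = 5.062e+09.
Back to dB: 10·log₁₀ Σ = 97.0 dB.

97.0 dB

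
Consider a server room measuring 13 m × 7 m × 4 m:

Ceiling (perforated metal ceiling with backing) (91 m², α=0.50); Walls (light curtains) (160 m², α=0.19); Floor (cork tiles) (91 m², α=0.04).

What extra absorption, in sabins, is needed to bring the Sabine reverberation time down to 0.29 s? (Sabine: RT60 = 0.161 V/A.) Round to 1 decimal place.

122.5 sabins

Summing Sᵢαᵢ: 45.500 + 30.400 + 3.640 → A₁ = 79.540 sabins.
For T = 0.29 s, need A₂ = 0.161·V/T = 0.161·364/0.29 = 202.083 sabins.
Shortfall: 202.083 − 79.540 = 122.5 sabins.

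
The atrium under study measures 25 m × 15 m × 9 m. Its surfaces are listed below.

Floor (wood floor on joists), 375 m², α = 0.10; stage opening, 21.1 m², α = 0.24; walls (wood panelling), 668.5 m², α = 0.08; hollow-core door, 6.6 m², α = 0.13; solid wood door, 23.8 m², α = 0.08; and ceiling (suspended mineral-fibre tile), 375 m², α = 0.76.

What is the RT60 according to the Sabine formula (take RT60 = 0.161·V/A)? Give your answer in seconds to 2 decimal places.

1.42 seconds

A = Σ Sᵢαᵢ = 375*0.10 + 21.1*0.24 + 668.5*0.08 + 6.6*0.13 + 23.8*0.08 + 375*0.76 = 383.806 sabins.
Room volume: 3375 m³.
T = 0.161 V/A = 0.161·3375/383.806 = 1.42 s.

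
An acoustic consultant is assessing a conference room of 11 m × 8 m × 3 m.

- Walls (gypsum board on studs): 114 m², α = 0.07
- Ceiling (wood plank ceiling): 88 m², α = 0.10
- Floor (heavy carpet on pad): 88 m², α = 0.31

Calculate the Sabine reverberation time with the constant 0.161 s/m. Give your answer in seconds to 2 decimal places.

Total absorption A = 114×0.07 + 88×0.10 + 88×0.31
  = 7.980 + 8.800 + 27.280 = 44.060 m² sabins.
Volume V = 11 × 8 × 3 = 264 m³.
RT60 = 0.161 · V / A = 0.161 × 264 / 44.060 = 0.96 s.

0.96 sec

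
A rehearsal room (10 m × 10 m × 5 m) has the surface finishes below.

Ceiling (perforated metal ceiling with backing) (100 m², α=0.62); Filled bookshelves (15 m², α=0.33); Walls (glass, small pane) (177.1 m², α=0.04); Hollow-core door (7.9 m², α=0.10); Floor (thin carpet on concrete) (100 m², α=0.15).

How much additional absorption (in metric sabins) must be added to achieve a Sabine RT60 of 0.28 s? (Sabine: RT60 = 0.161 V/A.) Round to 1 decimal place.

197.7 sabins

Total absorption A₁ = 100*0.62 + 15*0.33 + 177.1*0.04 + 7.9*0.10 + 100*0.15
  = 62.000 + 4.950 + 7.084 + 0.790 + 15.000 = 89.824 m² sabins.
For T = 0.28 s, need A₂ = 0.161·V/T = 0.161·500/0.28 = 287.500 sabins.
ΔA = A₂ − A₁ = 287.500 − 89.824 = 197.7 sabins.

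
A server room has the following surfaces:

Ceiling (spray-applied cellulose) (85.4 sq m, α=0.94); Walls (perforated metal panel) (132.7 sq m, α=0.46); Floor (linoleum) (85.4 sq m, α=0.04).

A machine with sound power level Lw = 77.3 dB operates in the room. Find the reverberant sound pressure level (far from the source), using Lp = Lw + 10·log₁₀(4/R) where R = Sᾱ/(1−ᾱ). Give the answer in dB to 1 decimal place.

A = 144.734 sabins; S = 303.5 sq m.
ᾱ = 144.734/303.5 = 0.4769; R = Sᾱ/(1−ᾱ) = 144.734/(1−0.4769) = 276.685 sq m.
Lp = 77.3 + 10·log₁₀(4/276.685) = 77.3 + (-18.40) = 58.9 dB.

58.9 dB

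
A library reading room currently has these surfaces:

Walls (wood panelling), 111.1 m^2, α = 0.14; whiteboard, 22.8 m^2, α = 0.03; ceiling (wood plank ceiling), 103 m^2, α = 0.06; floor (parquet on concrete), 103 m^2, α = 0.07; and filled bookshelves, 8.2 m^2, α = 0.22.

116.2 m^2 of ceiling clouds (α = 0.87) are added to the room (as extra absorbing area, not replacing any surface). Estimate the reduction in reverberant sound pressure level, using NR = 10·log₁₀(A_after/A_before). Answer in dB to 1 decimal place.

Total absorption A_before = 111.1·0.14 + 22.8·0.03 + 103·0.06 + 103·0.07 + 8.2·0.22
  = 15.554 + 0.684 + 6.180 + 7.210 + 1.804 = 31.432 m^2 sabins.
Added absorption = 116.2 × 0.87 = 101.094 sabins.
New total A_after = 132.526 sabins.
NR = 10·log₁₀(132.526/31.432) = 6.2 dB.

6.2 dB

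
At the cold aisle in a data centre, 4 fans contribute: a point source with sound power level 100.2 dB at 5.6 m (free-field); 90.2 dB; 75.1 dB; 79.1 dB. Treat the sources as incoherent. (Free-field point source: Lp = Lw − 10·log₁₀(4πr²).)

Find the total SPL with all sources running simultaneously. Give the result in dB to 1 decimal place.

Source at 5.6 m: Lp = 100.2 − 10·log₁₀(4π·5.6²) = 100.2 − 10·log₁₀(394.081) = 74.2 dB.
Σ 10^(Lᵢ/10) = 1.187e+09.
Combined level = 10 log₁₀(1.187e+09) = 90.7 dB.

90.7 dB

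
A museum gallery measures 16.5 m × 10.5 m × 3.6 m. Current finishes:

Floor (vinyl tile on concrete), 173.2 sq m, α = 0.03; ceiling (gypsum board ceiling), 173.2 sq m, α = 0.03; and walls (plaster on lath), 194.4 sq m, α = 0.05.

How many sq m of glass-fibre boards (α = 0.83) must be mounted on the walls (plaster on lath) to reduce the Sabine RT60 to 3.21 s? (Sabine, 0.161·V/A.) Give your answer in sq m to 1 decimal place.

14.3

Equivalent absorption area: A₁ = 173.2·0.03 + 173.2·0.03 + 194.4·0.05 = 20.112 sq m.
Required A₂ = 0.161·623.7/3.21 = 31.282 sabins.
Absorption to add: 31.282 − 20.112 = 11.170 sabins.
Net gain per sq m: Δα = 0.83 − 0.05 = 0.78.
Area = ΔA/Δα = 11.170/0.78 = 14.3 sq m.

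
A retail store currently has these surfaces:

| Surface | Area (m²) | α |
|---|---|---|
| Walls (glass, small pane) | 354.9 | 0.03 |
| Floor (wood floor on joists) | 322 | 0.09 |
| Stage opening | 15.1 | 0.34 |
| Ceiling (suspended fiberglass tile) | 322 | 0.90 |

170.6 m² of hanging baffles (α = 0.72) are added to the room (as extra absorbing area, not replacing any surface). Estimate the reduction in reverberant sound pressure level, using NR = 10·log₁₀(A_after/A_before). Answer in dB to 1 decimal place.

Summing Sᵢαᵢ: 10.647 + 28.980 + 5.134 + 289.800 → A_before = 334.561 sabins.
Treatment contributes 170.6·0.72 = 122.832 sabins.
New total A_after = 457.393 sabins.
Reduction = 10 log₁₀(A_after/A_before) = 10 log₁₀(1.3671) = 1.4 dB.

1.4 dB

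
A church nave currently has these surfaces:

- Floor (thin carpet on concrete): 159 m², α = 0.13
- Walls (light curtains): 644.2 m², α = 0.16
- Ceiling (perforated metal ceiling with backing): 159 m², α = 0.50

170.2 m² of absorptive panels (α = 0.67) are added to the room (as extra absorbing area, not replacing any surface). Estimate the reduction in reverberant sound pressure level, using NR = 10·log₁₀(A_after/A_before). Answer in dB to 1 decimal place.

1.9 dB

Total absorption A_before = 159×0.13 + 644.2×0.16 + 159×0.50
  = 20.670 + 103.072 + 79.500 = 203.242 m² sabins.
Added absorption = 170.2 × 0.67 = 114.034 sabins.
A_after = 203.242 + 114.034 = 317.276 sabins.
NR = 10·log₁₀(317.276/203.242) = 1.9 dB.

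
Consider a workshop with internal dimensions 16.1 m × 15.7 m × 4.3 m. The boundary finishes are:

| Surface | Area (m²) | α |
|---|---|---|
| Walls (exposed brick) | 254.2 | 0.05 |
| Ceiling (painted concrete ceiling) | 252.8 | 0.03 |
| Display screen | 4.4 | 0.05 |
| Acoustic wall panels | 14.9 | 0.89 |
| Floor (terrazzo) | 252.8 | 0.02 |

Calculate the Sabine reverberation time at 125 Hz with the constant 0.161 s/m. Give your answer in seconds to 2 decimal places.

4.51 sec

A = Σ Sᵢαᵢ = 254.2·0.05 + 252.8·0.03 + 4.4·0.05 + 14.9·0.89 + 252.8·0.02 = 38.831 sabins.
V = 16.1·15.7·4.3 = 1086.911 m³.
Sabine: RT60 = 0.161 × 1086.911 / 38.831 = 4.51 s.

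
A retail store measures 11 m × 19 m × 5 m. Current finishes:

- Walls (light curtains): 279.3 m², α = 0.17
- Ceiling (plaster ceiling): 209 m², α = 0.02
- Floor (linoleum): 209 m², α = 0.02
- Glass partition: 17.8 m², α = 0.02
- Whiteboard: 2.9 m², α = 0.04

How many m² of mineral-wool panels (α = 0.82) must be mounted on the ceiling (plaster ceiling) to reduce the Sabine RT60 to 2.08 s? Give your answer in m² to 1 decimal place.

A₁ = Σ Sᵢαᵢ = 279.3·0.17 + 209·0.02 + 209·0.02 + 17.8·0.02 + 2.9·0.04 = 56.313 sabins.
Required A₂ = 0.161·1045/2.08 = 80.887 sabins.
ΔA needed = 80.887 − 56.313 = 24.574 sabins.
Net gain per m²: Δα = 0.82 − 0.02 = 0.80.
Panel area = 24.574 / 0.80 = 30.7 m².

30.7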